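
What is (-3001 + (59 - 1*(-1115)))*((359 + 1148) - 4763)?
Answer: 5948712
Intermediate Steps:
(-3001 + (59 - 1*(-1115)))*((359 + 1148) - 4763) = (-3001 + (59 + 1115))*(1507 - 4763) = (-3001 + 1174)*(-3256) = -1827*(-3256) = 5948712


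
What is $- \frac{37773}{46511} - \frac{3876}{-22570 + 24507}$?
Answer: $- \frac{253442937}{90091807} \approx -2.8132$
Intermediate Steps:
$- \frac{37773}{46511} - \frac{3876}{-22570 + 24507} = \left(-37773\right) \frac{1}{46511} - \frac{3876}{1937} = - \frac{37773}{46511} - \frac{3876}{1937} = - \frac{253442937}{90091807}$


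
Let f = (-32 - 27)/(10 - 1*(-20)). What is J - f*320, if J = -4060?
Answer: -10292/3 ≈ -3430.7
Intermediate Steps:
f = -59/30 (f = -59/(10 + 20) = -59/30 ≈ -1.9667)
J - f*320 = -4060 - (-59)*320/30 = -4060 - 1*(-1888/3) = -4060 + 1888/3 = -10292/3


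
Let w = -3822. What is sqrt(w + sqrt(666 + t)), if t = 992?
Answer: sqrt(-3822 + sqrt(1658)) ≈ 61.492*I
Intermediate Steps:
sqrt(w + sqrt(666 + t)) = sqrt(-3822 + sqrt(666 + 992)) = sqrt(-3822 + sqrt(1658))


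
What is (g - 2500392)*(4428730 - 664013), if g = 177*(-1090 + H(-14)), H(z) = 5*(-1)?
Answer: -10142926894419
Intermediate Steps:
H(z) = -5
g = -193815 (g = 177*(-1090 - 5) = 177*(-1095) = -193815)
(g - 2500392)*(4428730 - 664013) = (-193815 - 2500392)*(4428730 - 664013) = -2694207*3764717 = -10142926894419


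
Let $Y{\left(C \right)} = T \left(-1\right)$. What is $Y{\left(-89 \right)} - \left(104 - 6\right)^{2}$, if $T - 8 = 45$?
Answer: $-9657$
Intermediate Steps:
$T = 53$ ($T = 8 + 45 = 53$)
$Y{\left(C \right)} = -53$ ($Y{\left(C \right)} = 53 \left(-1\right) = -53$)
$Y{\left(-89 \right)} - \left(104 - 6\right)^{2} = -53 - \left(104 - 6\right)^{2} = -53 - 98^{2} = -53 - 9604 = -9657$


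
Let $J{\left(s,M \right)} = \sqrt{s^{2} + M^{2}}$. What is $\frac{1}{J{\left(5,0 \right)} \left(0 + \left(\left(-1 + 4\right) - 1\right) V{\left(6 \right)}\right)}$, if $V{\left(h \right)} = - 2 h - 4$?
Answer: $- \frac{1}{160} \approx -0.00625$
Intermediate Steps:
$J{\left(s,M \right)} = \sqrt{M^{2} + s^{2}}$
$V{\left(h \right)} = -4 - 2 h$
$\frac{1}{J{\left(5,0 \right)} \left(0 + \left(\left(-1 + 4\right) - 1\right) V{\left(6 \right)}\right)} = \frac{1}{\sqrt{0^{2} + 5^{2}} \left(0 + \left(\left(-1 + 4\right) - 1\right) \left(-4 - 12\right)\right)} = \frac{1}{\sqrt{0 + 25} \left(0 + \left(3 - 1\right) \left(-4 - 12\right)\right)} = \frac{1}{\sqrt{25} \left(0 + 2 \left(-16\right)\right)} = \frac{1}{5 \left(0 - 32\right)} = \frac{1}{5 \left(-32\right)} = \frac{1}{-160} = - \frac{1}{160}$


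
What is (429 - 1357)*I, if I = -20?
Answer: 18560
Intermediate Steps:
(429 - 1357)*I = (429 - 1357)*(-20) = -928*(-20) = 18560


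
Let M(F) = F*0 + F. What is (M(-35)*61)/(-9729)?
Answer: 2135/9729 ≈ 0.21945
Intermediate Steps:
M(F) = F (M(F) = 0 + F = F)
(M(-35)*61)/(-9729) = -35*61/(-9729) = -2135*(-1/9729) = 2135/9729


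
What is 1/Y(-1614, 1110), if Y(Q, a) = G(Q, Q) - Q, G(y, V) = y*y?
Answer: 1/2606610 ≈ 3.8364e-7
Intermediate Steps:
G(y, V) = y²
Y(Q, a) = Q² - Q
1/Y(-1614, 1110) = 1/(-1614*(-1 - 1614)) = 1/(-1614*(-1615)) = 1/2606610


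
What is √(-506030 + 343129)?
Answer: I*√162901 ≈ 403.61*I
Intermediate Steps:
√(-506030 + 343129) = √(-162901) = I*√162901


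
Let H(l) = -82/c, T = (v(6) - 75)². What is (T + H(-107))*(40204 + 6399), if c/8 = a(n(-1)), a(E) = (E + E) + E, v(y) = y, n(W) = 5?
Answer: 13310702257/60 ≈ 2.2184e+8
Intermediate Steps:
a(E) = 3*E (a(E) = 2*E + E = 3*E)
T = 4761 (T = (6 - 75)² = (-69)² = 4761)
c = 120 (c = 8*(3*5) = 8*15 = 120)
H(l) = -41/60 (H(l) = -82/120 = -82*1/120 = -41/60)
(T + H(-107))*(40204 + 6399) = (4761 - 41/60)*(40204 + 6399) = (285619/60)*46603 = 13310702257/60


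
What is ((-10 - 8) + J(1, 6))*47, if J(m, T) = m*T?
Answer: -564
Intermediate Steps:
J(m, T) = T*m
((-10 - 8) + J(1, 6))*47 = ((-10 - 8) + 6*1)*47 = (-18 + 6)*47 = -12*47 = -564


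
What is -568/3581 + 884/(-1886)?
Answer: -2118426/3376883 ≈ -0.62733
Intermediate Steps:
-568/3581 + 884/(-1886) = -568*1/3581 + 884*(-1/1886) = -568/3581 - 442/943 = -2118426/3376883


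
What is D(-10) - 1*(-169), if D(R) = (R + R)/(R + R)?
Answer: 170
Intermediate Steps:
D(R) = 1 (D(R) = (2*R)/((2*R)) = (2*R)*(1/(2*R)) = 1)
D(-10) - 1*(-169) = 1 - 1*(-169) = 1 + 169 = 170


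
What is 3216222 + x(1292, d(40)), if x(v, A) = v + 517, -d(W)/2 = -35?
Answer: 3218031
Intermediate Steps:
d(W) = 70 (d(W) = -2*(-35) = 70)
x(v, A) = 517 + v
3216222 + x(1292, d(40)) = 3216222 + (517 + 1292) = 3216222 + 1809 = 3218031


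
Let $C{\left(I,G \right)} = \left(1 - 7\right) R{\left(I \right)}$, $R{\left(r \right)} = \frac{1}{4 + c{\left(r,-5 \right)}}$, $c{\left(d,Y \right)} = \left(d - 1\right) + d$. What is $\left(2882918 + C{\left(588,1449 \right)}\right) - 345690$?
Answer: $\frac{997130602}{393} \approx 2.5372 \cdot 10^{6}$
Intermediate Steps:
$c{\left(d,Y \right)} = -1 + 2 d$ ($c{\left(d,Y \right)} = \left(-1 + d\right) + d = -1 + 2 d$)
$R{\left(r \right)} = \frac{1}{3 + 2 r}$ ($R{\left(r \right)} = \frac{1}{4 + \left(-1 + 2 r\right)} = \frac{1}{3 + 2 r}$)
$C{\left(I,G \right)} = - \frac{6}{3 + 2 I}$ ($C{\left(I,G \right)} = \frac{1 - 7}{3 + 2 I} = - \frac{6}{3 + 2 I}$)
$\left(2882918 + C{\left(588,1449 \right)}\right) - 345690 = \left(2882918 - \frac{6}{3 + 2 \cdot 588}\right) - 345690 = \left(2882918 - \frac{6}{3 + 1176}\right) - 345690 = \left(2882918 - \frac{6}{1179}\right) - 345690 = \left(2882918 - \frac{2}{393}\right) - 345690 = \frac{1132986772}{393} - 345690 = \frac{997130602}{393}$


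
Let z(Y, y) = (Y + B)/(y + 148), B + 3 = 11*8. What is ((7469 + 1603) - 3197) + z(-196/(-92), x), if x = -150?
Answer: 134123/23 ≈ 5831.4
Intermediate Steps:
B = 85 (B = -3 + 11*8 = -3 + 88 = 85)
z(Y, y) = (85 + Y)/(148 + y) (z(Y, y) = (Y + 85)/(y + 148) = (85 + Y)/(148 + y))
((7469 + 1603) - 3197) + z(-196/(-92), x) = ((7469 + 1603) - 3197) + (85 - 196/(-92))/(148 - 150) = (9072 - 3197) + (85 - 196*(-1/92))/(-2) = 5875 - (85 + 49/23)/2 = 5875 - 1/2*2004/23 = 5875 - 1002/23 = 134123/23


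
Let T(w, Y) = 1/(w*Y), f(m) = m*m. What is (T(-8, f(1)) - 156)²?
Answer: 1560001/64 ≈ 24375.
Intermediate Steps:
f(m) = m²
T(w, Y) = 1/(Y*w)
(T(-8, f(1)) - 156)² = (1/(1²*(-8)) - 156)² = (-⅛/1 - 156)² = (1*(-⅛) - 156)² = (-⅛ - 156)² = (-1249/8)² = 1560001/64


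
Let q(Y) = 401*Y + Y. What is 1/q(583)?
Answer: 1/234366 ≈ 4.2668e-6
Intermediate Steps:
q(Y) = 402*Y
1/q(583) = 1/(402*583) = 1/234366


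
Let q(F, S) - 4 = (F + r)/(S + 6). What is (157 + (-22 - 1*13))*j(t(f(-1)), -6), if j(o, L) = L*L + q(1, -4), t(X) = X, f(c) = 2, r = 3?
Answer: 5124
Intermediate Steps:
q(F, S) = 4 + (3 + F)/(6 + S) (q(F, S) = 4 + (F + 3)/(S + 6) = 4 + (3 + F)/(6 + S))
j(o, L) = 6 + L**2 (j(o, L) = L*L + (27 + 1 + 4*(-4))/(6 - 4) = L**2 + (27 + 1 - 16)/2 = L**2 + (1/2)*12 = L**2 + 6 = 6 + L**2)
(157 + (-22 - 1*13))*j(t(f(-1)), -6) = (157 + (-22 - 1*13))*(6 + (-6)**2) = (157 + (-22 - 13))*(6 + 36) = (157 - 35)*42 = 122*42 = 5124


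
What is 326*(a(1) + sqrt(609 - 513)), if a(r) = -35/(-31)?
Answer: 11410/31 + 1304*sqrt(6) ≈ 3562.2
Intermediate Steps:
a(r) = 35/31 (a(r) = -35*(-1/31) = 35/31)
326*(a(1) + sqrt(609 - 513)) = 326*(35/31 + sqrt(609 - 513)) = 326*(35/31 + sqrt(96)) = 326*(35/31 + 4*sqrt(6)) = 11410/31 + 1304*sqrt(6)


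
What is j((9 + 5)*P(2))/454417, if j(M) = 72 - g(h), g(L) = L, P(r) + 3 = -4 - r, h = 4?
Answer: 68/454417 ≈ 0.00014964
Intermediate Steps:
P(r) = -7 - r (P(r) = -3 + (-4 - r) = -7 - r)
j(M) = 68 (j(M) = 72 - 1*4 = 72 - 4 = 68)
j((9 + 5)*P(2))/454417 = 68/454417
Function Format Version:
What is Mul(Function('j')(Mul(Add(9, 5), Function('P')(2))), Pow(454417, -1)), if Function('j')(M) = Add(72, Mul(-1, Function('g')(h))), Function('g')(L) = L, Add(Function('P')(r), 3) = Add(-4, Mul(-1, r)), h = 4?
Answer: Rational(68, 454417) ≈ 0.00014964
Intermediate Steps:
Function('P')(r) = Add(-7, Mul(-1, r)) (Function('P')(r) = Add(-3, Add(-4, Mul(-1, r))) = Add(-7, Mul(-1, r)))
Function('j')(M) = 68 (Function('j')(M) = Add(72, Mul(-1, 4)) = Add(72, -4) = 68)
Mul(Function('j')(Mul(Add(9, 5), Function('P')(2))), Pow(454417, -1)) = Mul(68, Pow(454417, -1)) = Mul(68, Rational(1, 454417)) = Rational(68, 454417)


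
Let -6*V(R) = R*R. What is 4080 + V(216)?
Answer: -3696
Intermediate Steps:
V(R) = -R²/6 (V(R) = -R*R/6 = -R²/6)
4080 + V(216) = 4080 - ⅙*216² = 4080 - ⅙*46656 = 4080 - 7776 = -3696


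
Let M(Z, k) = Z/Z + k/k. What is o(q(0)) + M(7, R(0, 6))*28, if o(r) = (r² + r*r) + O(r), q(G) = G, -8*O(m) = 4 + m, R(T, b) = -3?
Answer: 111/2 ≈ 55.500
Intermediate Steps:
O(m) = -½ - m/8 (O(m) = -(4 + m)/8 = -½ - m/8)
M(Z, k) = 2 (M(Z, k) = 1 + 1 = 2)
o(r) = -½ + 2*r² - r/8 (o(r) = (r² + r*r) + (-½ - r/8) = (r² + r²) + (-½ - r/8) = 2*r² + (-½ - r/8) = -½ + 2*r² - r/8)
o(q(0)) + M(7, R(0, 6))*28 = (-½ + 2*0² - ⅛*0) + 2*28 = (-½ + 2*0 + 0) + 56 = (-½ + 0 + 0) + 56 = -½ + 56 = 111/2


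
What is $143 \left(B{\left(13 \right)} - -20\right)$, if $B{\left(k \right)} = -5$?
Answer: $2145$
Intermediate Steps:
$143 \left(B{\left(13 \right)} - -20\right) = 143 \left(-5 - -20\right) = 143 \left(-5 + \left(-5 + 25\right)\right) = 143 \left(-5 + 20\right) = 143 \cdot 15 = 2145$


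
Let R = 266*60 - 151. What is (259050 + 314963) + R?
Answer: 589822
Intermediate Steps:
R = 15809 (R = 15960 - 151 = 15809)
(259050 + 314963) + R = (259050 + 314963) + 15809 = 574013 + 15809 = 589822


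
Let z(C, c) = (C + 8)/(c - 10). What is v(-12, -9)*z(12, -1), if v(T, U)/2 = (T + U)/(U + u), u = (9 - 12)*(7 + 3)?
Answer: -280/143 ≈ -1.9580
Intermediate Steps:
u = -30 (u = -3*10 = -30)
z(C, c) = (8 + C)/(-10 + c)
v(T, U) = 2*(T + U)/(-30 + U) (v(T, U) = 2*((T + U)/(U - 30)) = 2*((T + U)/(-30 + U)) = 2*(T + U)/(-30 + U))
v(-12, -9)*z(12, -1) = (2*(-12 - 9)/(-30 - 9))*((8 + 12)/(-10 - 1)) = (2*(-21)/(-39))*(20/(-11)) = (2*(-1/39)*(-21))*(-1/11*20) = (14/13)*(-20/11) = -280/143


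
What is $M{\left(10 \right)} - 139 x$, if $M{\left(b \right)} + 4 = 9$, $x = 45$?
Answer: $-6250$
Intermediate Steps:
$M{\left(b \right)} = 5$ ($M{\left(b \right)} = -4 + 9 = 5$)
$M{\left(10 \right)} - 139 x = 5 - 6255 = -6250$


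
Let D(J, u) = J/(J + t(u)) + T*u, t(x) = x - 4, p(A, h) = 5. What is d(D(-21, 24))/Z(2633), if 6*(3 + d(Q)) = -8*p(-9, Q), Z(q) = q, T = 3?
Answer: -29/7899 ≈ -0.0036714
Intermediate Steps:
t(x) = -4 + x
D(J, u) = 3*u + J/(-4 + J + u) (D(J, u) = J/(J + (-4 + u)) + 3*u = J/(-4 + J + u) + 3*u = 3*u + J/(-4 + J + u))
d(Q) = -29/3 (d(Q) = -3 + (-8*5)/6 = -3 + (⅙)*(-40) = -3 - 20/3 = -29/3)
d(D(-21, 24))/Z(2633) = -29/3/2633 = -29/3*1/2633 = -29/7899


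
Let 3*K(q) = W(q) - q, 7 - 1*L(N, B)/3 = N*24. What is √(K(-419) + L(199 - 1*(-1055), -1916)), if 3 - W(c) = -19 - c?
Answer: I*√812337/3 ≈ 300.43*I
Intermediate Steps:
W(c) = 22 + c (W(c) = 3 - (-19 - c) = 3 + (19 + c) = 22 + c)
L(N, B) = 21 - 72*N (L(N, B) = 21 - 3*N*24 = 21 - 72*N)
K(q) = 22/3 (K(q) = ((22 + q) - q)/3 = (⅓)*22 = 22/3)
√(K(-419) + L(199 - 1*(-1055), -1916)) = √(22/3 + (21 - 72*(199 - 1*(-1055)))) = √(22/3 + (21 - 72*(199 + 1055))) = √(22/3 + (21 - 72*1254)) = √(22/3 + (21 - 90288)) = √(22/3 - 90267) = √(-270779/3) = I*√812337/3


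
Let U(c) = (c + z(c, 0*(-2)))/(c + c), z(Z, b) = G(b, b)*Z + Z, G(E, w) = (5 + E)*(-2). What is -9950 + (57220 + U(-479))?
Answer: 47266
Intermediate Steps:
G(E, w) = -10 - 2*E
z(Z, b) = Z + Z*(-10 - 2*b) (z(Z, b) = (-10 - 2*b)*Z + Z = Z*(-10 - 2*b) + Z = Z + Z*(-10 - 2*b))
U(c) = -4 (U(c) = (c - c*(9 + 2*(0*(-2))))/(c + c) = (c - c*(9 + 2*0))/((2*c)) = (c - c*(9 + 0))*(1/(2*c)) = (c - 1*c*9)*(1/(2*c)) = (c - 9*c)*(1/(2*c)) = (-8*c)*(1/(2*c)) = -4)
-9950 + (57220 + U(-479)) = -9950 + (57220 - 4) = -9950 + 57216 = 47266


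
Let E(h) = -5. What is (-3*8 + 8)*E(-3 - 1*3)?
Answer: 80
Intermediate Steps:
(-3*8 + 8)*E(-3 - 1*3) = (-3*8 + 8)*(-5) = (-24 + 8)*(-5) = -16*(-5) = 80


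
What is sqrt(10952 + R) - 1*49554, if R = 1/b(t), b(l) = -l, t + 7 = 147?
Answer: -49554 + sqrt(53664765)/70 ≈ -49449.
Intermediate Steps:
t = 140 (t = -7 + 147 = 140)
R = -1/140 (R = 1/(-1*140) = 1/(-140) = -1/140 ≈ -0.0071429)
sqrt(10952 + R) - 1*49554 = sqrt(10952 - 1/140) - 1*49554 = sqrt(1533279/140) - 49554 = sqrt(53664765)/70 - 49554 = -49554 + sqrt(53664765)/70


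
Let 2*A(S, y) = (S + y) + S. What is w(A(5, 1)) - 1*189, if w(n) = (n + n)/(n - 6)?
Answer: -211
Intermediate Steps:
A(S, y) = S + y/2 (A(S, y) = ((S + y) + S)/2 = (y + 2*S)/2 = S + y/2)
w(n) = 2*n/(-6 + n) (w(n) = (2*n)/(-6 + n) = 2*n/(-6 + n))
w(A(5, 1)) - 1*189 = 2*(5 + (½)*1)/(-6 + (5 + (½)*1)) - 1*189 = 2*(5 + ½)/(-6 + (5 + ½)) - 189 = 2*(11/2)/(-6 + 11/2) - 189 = 2*(11/2)/(-½) - 189 = 2*(11/2)*(-2) - 189 = -22 - 189 = -211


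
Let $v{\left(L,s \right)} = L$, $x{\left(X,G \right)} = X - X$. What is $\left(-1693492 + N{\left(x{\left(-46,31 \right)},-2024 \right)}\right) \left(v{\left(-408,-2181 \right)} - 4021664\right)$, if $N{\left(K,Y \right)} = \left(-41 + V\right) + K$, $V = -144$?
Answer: $6812090838744$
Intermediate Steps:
$x{\left(X,G \right)} = 0$
$N{\left(K,Y \right)} = -185 + K$ ($N{\left(K,Y \right)} = \left(-41 - 144\right) + K = -185 + K$)
$\left(-1693492 + N{\left(x{\left(-46,31 \right)},-2024 \right)}\right) \left(v{\left(-408,-2181 \right)} - 4021664\right) = \left(-1693492 + \left(-185 + 0\right)\right) \left(-408 - 4021664\right) = \left(-1693492 - 185\right) \left(-4022072\right) = \left(-1693677\right) \left(-4022072\right) = 6812090838744$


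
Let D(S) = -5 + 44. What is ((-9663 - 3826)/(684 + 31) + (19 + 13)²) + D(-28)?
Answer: 746556/715 ≈ 1044.1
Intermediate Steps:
D(S) = 39
((-9663 - 3826)/(684 + 31) + (19 + 13)²) + D(-28) = ((-9663 - 3826)/(684 + 31) + (19 + 13)²) + 39 = (-13489/715 + 32²) + 39 = (-13489*1/715 + 1024) + 39 = (-13489/715 + 1024) + 39 = 718671/715 + 39 = 746556/715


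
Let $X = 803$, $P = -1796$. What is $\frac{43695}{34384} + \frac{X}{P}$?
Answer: $\frac{12716467}{15438416} \approx 0.82369$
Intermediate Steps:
$\frac{43695}{34384} + \frac{X}{P} = \frac{43695}{34384} + \frac{803}{-1796} = 43695 \cdot \frac{1}{34384} + 803 \left(- \frac{1}{1796}\right) = \frac{43695}{34384} - \frac{803}{1796} = \frac{12716467}{15438416}$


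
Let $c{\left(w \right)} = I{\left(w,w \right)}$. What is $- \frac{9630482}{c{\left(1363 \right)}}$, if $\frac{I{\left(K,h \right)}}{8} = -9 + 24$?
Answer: $- \frac{4815241}{60} \approx -80254.0$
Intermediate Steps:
$I{\left(K,h \right)} = 120$ ($I{\left(K,h \right)} = 8 \left(-9 + 24\right) = 8 \cdot 15 = 120$)
$c{\left(w \right)} = 120$
$- \frac{9630482}{c{\left(1363 \right)}} = - \frac{9630482}{120} = \left(-9630482\right) \frac{1}{120} = - \frac{4815241}{60}$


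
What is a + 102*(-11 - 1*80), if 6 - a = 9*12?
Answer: -9384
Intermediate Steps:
a = -102 (a = 6 - 9*12 = 6 - 1*108 = 6 - 108 = -102)
a + 102*(-11 - 1*80) = -102 + 102*(-11 - 1*80) = -102 + 102*(-11 - 80) = -102 + 102*(-91) = -102 - 9282 = -9384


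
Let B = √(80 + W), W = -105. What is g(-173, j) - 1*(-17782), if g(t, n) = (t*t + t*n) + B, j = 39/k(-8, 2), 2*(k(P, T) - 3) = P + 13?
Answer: 511327/11 + 5*I ≈ 46484.0 + 5.0*I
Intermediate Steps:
k(P, T) = 19/2 + P/2 (k(P, T) = 3 + (P + 13)/2 = 3 + (13 + P)/2 = 3 + (13/2 + P/2) = 19/2 + P/2)
B = 5*I (B = √(80 - 105) = √(-25) = 5*I ≈ 5.0*I)
j = 78/11 (j = 39/(19/2 + (½)*(-8)) = 39/(19/2 - 4) = 39/(11/2) = 39*(2/11) = 78/11 ≈ 7.0909)
g(t, n) = t² + 5*I + n*t (g(t, n) = (t*t + t*n) + 5*I = (t² + n*t) + 5*I = t² + 5*I + n*t)
g(-173, j) - 1*(-17782) = ((-173)² + 5*I + (78/11)*(-173)) - 1*(-17782) = (29929 + 5*I - 13494/11) + 17782 = (315725/11 + 5*I) + 17782 = 511327/11 + 5*I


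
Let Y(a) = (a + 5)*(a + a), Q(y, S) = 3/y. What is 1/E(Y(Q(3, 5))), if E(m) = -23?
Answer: -1/23 ≈ -0.043478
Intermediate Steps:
Y(a) = 2*a*(5 + a) (Y(a) = (5 + a)*(2*a) = 2*a*(5 + a))
1/E(Y(Q(3, 5))) = 1/(-23) = -1/23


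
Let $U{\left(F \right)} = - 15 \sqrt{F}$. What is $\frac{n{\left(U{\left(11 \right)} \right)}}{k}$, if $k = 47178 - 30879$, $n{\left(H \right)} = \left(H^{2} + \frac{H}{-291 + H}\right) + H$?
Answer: $\frac{22606375}{148875066} - \frac{136525 \sqrt{11}}{148875066} \approx 0.14881$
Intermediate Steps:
$n{\left(H \right)} = H + H^{2} + \frac{H}{-291 + H}$ ($n{\left(H \right)} = \left(H^{2} + \frac{H}{-291 + H}\right) + H = H + H^{2} + \frac{H}{-291 + H}$)
$k = 16299$ ($k = 47178 - 30879 = 16299$)
$\frac{n{\left(U{\left(11 \right)} \right)}}{k} = \frac{- 15 \sqrt{11} \frac{1}{-291 - 15 \sqrt{11}} \left(-290 + \left(- 15 \sqrt{11}\right)^{2} - 290 \left(- 15 \sqrt{11}\right)\right)}{16299} = \frac{- 15 \sqrt{11} \left(-290 + 2475 + 4350 \sqrt{11}\right)}{-291 - 15 \sqrt{11}} \cdot \frac{1}{16299} = \frac{- 15 \sqrt{11} \left(2185 + 4350 \sqrt{11}\right)}{-291 - 15 \sqrt{11}} \cdot \frac{1}{16299} = - \frac{15 \sqrt{11} \left(2185 + 4350 \sqrt{11}\right)}{-291 - 15 \sqrt{11}} \cdot \frac{1}{16299} = - \frac{5 \sqrt{11} \left(2185 + 4350 \sqrt{11}\right)}{5433 \left(-291 - 15 \sqrt{11}\right)}$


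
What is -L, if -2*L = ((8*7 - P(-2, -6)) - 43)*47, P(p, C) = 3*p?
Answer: 893/2 ≈ 446.50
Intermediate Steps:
L = -893/2 (L = -((8*7 - 3*(-2)) - 43)*47/2 = -((56 - 1*(-6)) - 43)*47/2 = -((56 + 6) - 43)*47/2 = -(62 - 43)*47/2 = -19*47/2 = -½*893 = -893/2 ≈ -446.50)
-L = -1*(-893/2) = 893/2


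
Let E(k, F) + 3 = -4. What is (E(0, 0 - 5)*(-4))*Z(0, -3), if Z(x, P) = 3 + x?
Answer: 84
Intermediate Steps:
E(k, F) = -7 (E(k, F) = -3 - 4 = -7)
(E(0, 0 - 5)*(-4))*Z(0, -3) = (-7*(-4))*(3 + 0) = 28*3 = 84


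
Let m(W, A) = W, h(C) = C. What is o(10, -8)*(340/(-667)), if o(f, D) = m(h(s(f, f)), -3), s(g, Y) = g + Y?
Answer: -6800/667 ≈ -10.195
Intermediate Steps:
s(g, Y) = Y + g
o(f, D) = 2*f (o(f, D) = f + f = 2*f)
o(10, -8)*(340/(-667)) = (2*10)*(340/(-667)) = 20*(340*(-1/667)) = 20*(-340/667) = -6800/667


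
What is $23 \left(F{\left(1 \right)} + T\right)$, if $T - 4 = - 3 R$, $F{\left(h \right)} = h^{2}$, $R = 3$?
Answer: $-92$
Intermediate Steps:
$T = -5$ ($T = 4 - 9 = -5$)
$23 \left(F{\left(1 \right)} + T\right) = 23 \left(1^{2} - 5\right) = 23 \left(1 - 5\right) = 23 \left(-4\right) = -92$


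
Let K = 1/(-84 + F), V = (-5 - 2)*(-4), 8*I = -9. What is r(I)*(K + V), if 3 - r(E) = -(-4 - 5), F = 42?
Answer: -1175/7 ≈ -167.86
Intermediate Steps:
I = -9/8 (I = (⅛)*(-9) = -9/8 ≈ -1.1250)
V = 28 (V = -7*(-4) = 28)
K = -1/42 (K = 1/(-84 + 42) = 1/(-42) = -1/42 ≈ -0.023810)
r(E) = -6 (r(E) = 3 - (-1)*(-4 - 5) = 3 - (-1)*(-9) = 3 - 1*9 = 3 - 9 = -6)
r(I)*(K + V) = -6*(-1/42 + 28) = -6*1175/42 = -1175/7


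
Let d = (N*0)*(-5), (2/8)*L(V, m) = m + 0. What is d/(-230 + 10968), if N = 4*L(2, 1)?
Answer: 0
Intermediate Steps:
L(V, m) = 4*m (L(V, m) = 4*(m + 0) = 4*m)
N = 16 (N = 4*(4*1) = 4*4 = 16)
d = 0 (d = (16*0)*(-5) = 0*(-5) = 0)
d/(-230 + 10968) = 0/(-230 + 10968) = 0/10738 = (1/10738)*0 = 0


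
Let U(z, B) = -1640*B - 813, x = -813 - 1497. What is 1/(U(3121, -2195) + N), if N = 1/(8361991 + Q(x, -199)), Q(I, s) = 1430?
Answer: 8363421/30099843454528 ≈ 2.7786e-7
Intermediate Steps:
x = -2310
U(z, B) = -813 - 1640*B
N = 1/8363421 (N = 1/(8361991 + 1430) = 1/8363421 ≈ 1.1957e-7)
1/(U(3121, -2195) + N) = 1/((-813 - 1640*(-2195)) + 1/8363421) = 1/((-813 + 3599800) + 1/8363421) = 1/(3598987 + 1/8363421) = 1/(30099843454528/8363421) = 8363421/30099843454528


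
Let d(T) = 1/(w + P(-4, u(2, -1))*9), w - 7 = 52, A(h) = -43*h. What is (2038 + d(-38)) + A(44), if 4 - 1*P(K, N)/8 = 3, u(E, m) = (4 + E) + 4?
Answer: 19127/131 ≈ 146.01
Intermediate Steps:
u(E, m) = 8 + E
P(K, N) = 8 (P(K, N) = 32 - 8*3 = 32 - 24 = 8)
w = 59 (w = 7 + 52 = 59)
d(T) = 1/131 (d(T) = 1/(59 + 8*9) = 1/(59 + 72) = 1/131)
(2038 + d(-38)) + A(44) = (2038 + 1/131) - 43*44 = 266979/131 - 1892 = 19127/131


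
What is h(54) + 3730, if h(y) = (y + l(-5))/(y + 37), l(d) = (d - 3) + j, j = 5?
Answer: 339481/91 ≈ 3730.6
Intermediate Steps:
l(d) = 2 + d (l(d) = (d - 3) + 5 = (-3 + d) + 5 = 2 + d)
h(y) = (-3 + y)/(37 + y) (h(y) = (y + (2 - 5))/(y + 37) = (y - 3)/(37 + y) = (-3 + y)/(37 + y))
h(54) + 3730 = (-3 + 54)/(37 + 54) + 3730 = 51/91 + 3730 = 339481/91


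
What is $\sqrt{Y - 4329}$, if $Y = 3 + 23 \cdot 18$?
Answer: $2 i \sqrt{978} \approx 62.546 i$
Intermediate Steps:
$Y = 417$ ($Y = 3 + 414 = 417$)
$\sqrt{Y - 4329} = \sqrt{417 - 4329} = \sqrt{-3912} = 2 i \sqrt{978}$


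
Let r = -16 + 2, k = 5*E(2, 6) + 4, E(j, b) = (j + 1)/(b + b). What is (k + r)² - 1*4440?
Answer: -69815/16 ≈ -4363.4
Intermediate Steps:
E(j, b) = (1 + j)/(2*b) (E(j, b) = (1 + j)/((2*b)) = (1 + j)*(1/(2*b)) = (1 + j)/(2*b))
k = 21/4 (k = 5*((½)*(1 + 2)/6) + 4 = 5*((½)*(⅙)*3) + 4 = 5*(¼) + 4 = 5/4 + 4 = 21/4 ≈ 5.2500)
r = -14
(k + r)² - 1*4440 = (21/4 - 14)² - 1*4440 = (-35/4)² - 4440 = 1225/16 - 4440 = -69815/16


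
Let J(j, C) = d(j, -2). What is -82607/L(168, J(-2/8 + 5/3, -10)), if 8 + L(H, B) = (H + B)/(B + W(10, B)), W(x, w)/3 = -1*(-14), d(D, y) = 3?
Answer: 59005/3 ≈ 19668.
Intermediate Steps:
W(x, w) = 42 (W(x, w) = 3*(-1*(-14)) = 3*14 = 42)
J(j, C) = 3
L(H, B) = -8 + (B + H)/(42 + B) (L(H, B) = -8 + (H + B)/(B + 42) = -8 + (B + H)/(42 + B))
-82607/L(168, J(-2/8 + 5/3, -10)) = -82607*(42 + 3)/(-336 + 168 - 7*3) = -82607*45/(-336 + 168 - 21) = -82607/((1/45)*(-189)) = -82607/(-21/5) = -82607*(-5/21) = 59005/3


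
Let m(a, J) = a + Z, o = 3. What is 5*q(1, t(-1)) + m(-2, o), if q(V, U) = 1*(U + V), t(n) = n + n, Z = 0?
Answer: -7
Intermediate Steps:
m(a, J) = a (m(a, J) = a + 0 = a)
t(n) = 2*n
q(V, U) = U + V
5*q(1, t(-1)) + m(-2, o) = 5*(2*(-1) + 1) - 2 = 5*(-2 + 1) - 2 = 5*(-1) - 2 = -5 - 2 = -7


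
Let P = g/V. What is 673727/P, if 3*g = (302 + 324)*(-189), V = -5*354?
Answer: 198749465/6573 ≈ 30237.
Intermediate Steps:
V = -1770
g = -39438 (g = ((302 + 324)*(-189))/3 = (626*(-189))/3 = (1/3)*(-118314) = -39438)
P = 6573/295 (P = -39438/(-1770) = -39438*(-1/1770) = 6573/295 ≈ 22.281)
673727/P = 673727/(6573/295) = 673727*(295/6573) = 198749465/6573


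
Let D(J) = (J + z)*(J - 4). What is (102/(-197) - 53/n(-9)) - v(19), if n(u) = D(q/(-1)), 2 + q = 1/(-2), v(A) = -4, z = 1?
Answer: 56170/4137 ≈ 13.577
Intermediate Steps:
q = -5/2 (q = -2 + 1/(-2) = -2 - ½ = -5/2 ≈ -2.5000)
D(J) = (1 + J)*(-4 + J) (D(J) = (J + 1)*(J - 4) = (1 + J)*(-4 + J))
n(u) = -21/4 (n(u) = -4 + (-5/2/(-1))² - (-15)/(2*(-1)) = -4 + (-5/2*(-1))² - (-15)*(-1)/2 = -4 + (5/2)² - 3*5/2 = -4 + 25/4 - 15/2 = -21/4)
(102/(-197) - 53/n(-9)) - v(19) = (102/(-197) - 53/(-21/4)) - 1*(-4) = (102*(-1/197) - 53*(-4/21)) + 4 = (-102/197 + 212/21) + 4 = 39622/4137 + 4 = 56170/4137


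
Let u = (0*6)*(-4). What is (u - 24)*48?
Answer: -1152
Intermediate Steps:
u = 0 (u = 0*(-4) = 0)
(u - 24)*48 = (0 - 24)*48 = -24*48 = -1152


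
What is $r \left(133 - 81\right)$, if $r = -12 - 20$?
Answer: $-1664$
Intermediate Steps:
$r = -32$ ($r = -12 - 20 = -32$)
$r \left(133 - 81\right) = - 32 \left(133 - 81\right) = \left(-32\right) 52 = -1664$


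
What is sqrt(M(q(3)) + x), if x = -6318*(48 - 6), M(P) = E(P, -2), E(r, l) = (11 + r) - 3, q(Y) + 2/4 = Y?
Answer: I*sqrt(1061382)/2 ≈ 515.12*I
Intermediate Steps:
q(Y) = -1/2 + Y
E(r, l) = 8 + r
M(P) = 8 + P
x = -265356 (x = -6318*42 = -243*1092 = -265356)
sqrt(M(q(3)) + x) = sqrt((8 + (-1/2 + 3)) - 265356) = sqrt((8 + 5/2) - 265356) = sqrt(21/2 - 265356) = sqrt(-530691/2) = I*sqrt(1061382)/2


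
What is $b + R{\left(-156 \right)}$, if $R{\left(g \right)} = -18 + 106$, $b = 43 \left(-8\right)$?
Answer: $-256$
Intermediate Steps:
$b = -344$
$R{\left(g \right)} = 88$
$b + R{\left(-156 \right)} = -344 + 88 = -256$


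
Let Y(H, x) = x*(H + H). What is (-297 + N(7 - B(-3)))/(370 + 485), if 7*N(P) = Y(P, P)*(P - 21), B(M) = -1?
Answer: -197/315 ≈ -0.62540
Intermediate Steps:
Y(H, x) = 2*H*x (Y(H, x) = x*(2*H) = 2*H*x)
N(P) = 2*P**2*(-21 + P)/7 (N(P) = ((2*P*P)*(P - 21))/7 = ((2*P**2)*(-21 + P))/7 = (2*P**2*(-21 + P))/7 = 2*P**2*(-21 + P)/7)
(-297 + N(7 - B(-3)))/(370 + 485) = (-297 + 2*(7 - 1*(-1))**2*(-21 + (7 - 1*(-1)))/7)/(370 + 485) = (-297 + 2*(7 + 1)**2*(-21 + (7 + 1))/7)/855 = (-297 + (2/7)*8**2*(-21 + 8))*(1/855) = (-297 + (2/7)*64*(-13))*(1/855) = (-297 - 1664/7)*(1/855) = -3743/7*1/855 = -197/315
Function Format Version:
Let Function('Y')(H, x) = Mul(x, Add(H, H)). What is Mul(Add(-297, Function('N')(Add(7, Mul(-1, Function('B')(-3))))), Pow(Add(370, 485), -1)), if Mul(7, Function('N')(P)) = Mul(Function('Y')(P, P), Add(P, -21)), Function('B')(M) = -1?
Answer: Rational(-197, 315) ≈ -0.62540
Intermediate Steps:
Function('Y')(H, x) = Mul(2, H, x) (Function('Y')(H, x) = Mul(x, Mul(2, H)) = Mul(2, H, x))
Function('N')(P) = Mul(Rational(2, 7), Pow(P, 2), Add(-21, P)) (Function('N')(P) = Mul(Rational(1, 7), Mul(Mul(2, P, P), Add(P, -21))) = Mul(Rational(1, 7), Mul(Mul(2, Pow(P, 2)), Add(-21, P))) = Mul(Rational(1, 7), Mul(2, Pow(P, 2), Add(-21, P))) = Mul(Rational(2, 7), Pow(P, 2), Add(-21, P)))
Mul(Add(-297, Function('N')(Add(7, Mul(-1, Function('B')(-3))))), Pow(Add(370, 485), -1)) = Mul(Add(-297, Mul(Rational(2, 7), Pow(Add(7, Mul(-1, -1)), 2), Add(-21, Add(7, Mul(-1, -1))))), Pow(Add(370, 485), -1)) = Mul(Add(-297, Mul(Rational(2, 7), Pow(Add(7, 1), 2), Add(-21, Add(7, 1)))), Pow(855, -1)) = Mul(Add(-297, Mul(Rational(2, 7), Pow(8, 2), Add(-21, 8))), Rational(1, 855)) = Mul(Add(-297, Mul(Rational(2, 7), 64, -13)), Rational(1, 855)) = Mul(Add(-297, Rational(-1664, 7)), Rational(1, 855)) = Mul(Rational(-3743, 7), Rational(1, 855)) = Rational(-197, 315)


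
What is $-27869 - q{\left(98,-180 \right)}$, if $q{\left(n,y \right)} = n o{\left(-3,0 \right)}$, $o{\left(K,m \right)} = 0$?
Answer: $-27869$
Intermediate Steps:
$q{\left(n,y \right)} = 0$ ($q{\left(n,y \right)} = n 0 = 0$)
$-27869 - q{\left(98,-180 \right)} = -27869 - 0 = -27869 + 0 = -27869$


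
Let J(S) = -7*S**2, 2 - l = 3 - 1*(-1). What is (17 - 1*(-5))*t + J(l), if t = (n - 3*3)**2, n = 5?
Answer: 324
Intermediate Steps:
l = -2 (l = 2 - (3 - 1*(-1)) = 2 - (3 + 1) = 2 - 1*4 = 2 - 4 = -2)
t = 16 (t = (5 - 3*3)**2 = (5 - 9)**2 = (-4)**2 = 16)
(17 - 1*(-5))*t + J(l) = (17 - 1*(-5))*16 - 7*(-2)**2 = (17 + 5)*16 - 7*4 = 22*16 - 28 = 352 - 28 = 324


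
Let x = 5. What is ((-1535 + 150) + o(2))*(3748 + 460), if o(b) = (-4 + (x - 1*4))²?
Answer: -5790208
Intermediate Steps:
o(b) = 9 (o(b) = (-4 + (5 - 1*4))² = (-4 + (5 - 4))² = (-4 + 1)² = (-3)² = 9)
((-1535 + 150) + o(2))*(3748 + 460) = ((-1535 + 150) + 9)*(3748 + 460) = (-1385 + 9)*4208 = -1376*4208 = -5790208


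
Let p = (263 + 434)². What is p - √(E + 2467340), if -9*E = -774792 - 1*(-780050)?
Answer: 485809 - √22200802/3 ≈ 4.8424e+5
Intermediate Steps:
E = -5258/9 (E = -(-774792 - 1*(-780050))/9 = -(-774792 + 780050)/9 = -⅑*5258 = -5258/9 ≈ -584.22)
p = 485809 (p = 697² = 485809)
p - √(E + 2467340) = 485809 - √(-5258/9 + 2467340) = 485809 - √(22200802/9) = 485809 - √22200802/3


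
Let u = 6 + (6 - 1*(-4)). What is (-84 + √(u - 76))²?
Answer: 6996 - 336*I*√15 ≈ 6996.0 - 1301.3*I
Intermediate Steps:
u = 16 (u = 6 + (6 + 4) = 6 + 10 = 16)
(-84 + √(u - 76))² = (-84 + √(16 - 76))² = (-84 + √(-60))² = (-84 + 2*I*√15)²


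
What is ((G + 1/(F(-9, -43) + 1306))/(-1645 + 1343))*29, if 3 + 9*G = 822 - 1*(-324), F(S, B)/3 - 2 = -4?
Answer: -4787929/392600 ≈ -12.195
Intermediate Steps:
F(S, B) = -6 (F(S, B) = 6 + 3*(-4) = 6 - 12 = -6)
G = 127 (G = -⅓ + (822 - 1*(-324))/9 = -⅓ + (822 + 324)/9 = -⅓ + (⅑)*1146 = -⅓ + 382/3 = 127)
((G + 1/(F(-9, -43) + 1306))/(-1645 + 1343))*29 = ((127 + 1/(-6 + 1306))/(-1645 + 1343))*29 = ((127 + 1/1300)/(-302))*29 = ((127 + 1/1300)*(-1/302))*29 = ((165101/1300)*(-1/302))*29 = -165101/392600*29 = -4787929/392600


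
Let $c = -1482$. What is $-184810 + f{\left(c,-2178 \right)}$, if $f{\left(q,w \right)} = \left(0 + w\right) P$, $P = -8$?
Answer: $-167386$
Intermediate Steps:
$f{\left(q,w \right)} = - 8 w$ ($f{\left(q,w \right)} = \left(0 + w\right) \left(-8\right) = w \left(-8\right) = - 8 w$)
$-184810 + f{\left(c,-2178 \right)} = -184810 - -17424 = -184810 + 17424 = -167386$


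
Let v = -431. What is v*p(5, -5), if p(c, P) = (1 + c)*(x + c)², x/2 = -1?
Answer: -23274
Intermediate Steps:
x = -2 (x = 2*(-1) = -2)
p(c, P) = (-2 + c)²*(1 + c) (p(c, P) = (1 + c)*(-2 + c)² = (-2 + c)²*(1 + c))
v*p(5, -5) = -431*(-2 + 5)²*(1 + 5) = -431*3²*6 = -3879*6 = -431*54 = -23274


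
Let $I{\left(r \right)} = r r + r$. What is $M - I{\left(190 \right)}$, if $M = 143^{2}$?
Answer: $-15841$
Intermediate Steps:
$I{\left(r \right)} = r + r^{2}$ ($I{\left(r \right)} = r^{2} + r = r + r^{2}$)
$M = 20449$
$M - I{\left(190 \right)} = 20449 - 190 \left(1 + 190\right) = 20449 - 190 \cdot 191 = 20449 - 36290 = -15841$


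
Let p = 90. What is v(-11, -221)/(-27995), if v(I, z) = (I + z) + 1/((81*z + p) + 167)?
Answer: 4093409/493943780 ≈ 0.0082872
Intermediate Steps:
v(I, z) = I + z + 1/(257 + 81*z) (v(I, z) = (I + z) + 1/((81*z + 90) + 167) = (I + z) + 1/((90 + 81*z) + 167) = (I + z) + 1/(257 + 81*z) = I + z + 1/(257 + 81*z))
v(-11, -221)/(-27995) = ((1 + 81*(-221)² + 257*(-11) + 257*(-221) + 81*(-11)*(-221))/(257 + 81*(-221)))/(-27995) = ((1 + 81*48841 - 2827 - 56797 + 196911)/(257 - 17901))*(-1/27995) = ((1 + 3956121 - 2827 - 56797 + 196911)/(-17644))*(-1/27995) = -1/17644*4093409*(-1/27995) = -4093409/17644*(-1/27995) = 4093409/493943780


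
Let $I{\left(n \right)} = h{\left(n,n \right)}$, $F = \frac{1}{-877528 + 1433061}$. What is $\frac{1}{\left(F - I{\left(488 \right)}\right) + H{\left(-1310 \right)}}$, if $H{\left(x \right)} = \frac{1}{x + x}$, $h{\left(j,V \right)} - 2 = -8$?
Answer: $\frac{1455496460}{8732425847} \approx 0.16668$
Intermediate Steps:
$h{\left(j,V \right)} = -6$ ($h{\left(j,V \right)} = 2 - 8 = -6$)
$F = \frac{1}{555533} \approx 1.8001 \cdot 10^{-6}$
$H{\left(x \right)} = \frac{1}{2 x}$
$I{\left(n \right)} = -6$
$\frac{1}{\left(F - I{\left(488 \right)}\right) + H{\left(-1310 \right)}} = \frac{1}{\left(\frac{1}{555533} - -6\right) + \frac{1}{2 \left(-1310\right)}} = \frac{1}{\left(\frac{1}{555533} + 6\right) + \frac{1}{2} \left(- \frac{1}{1310}\right)} = \frac{1}{\frac{3333199}{555533} - \frac{1}{2620}} = \frac{1}{\frac{8732425847}{1455496460}} = \frac{1455496460}{8732425847}$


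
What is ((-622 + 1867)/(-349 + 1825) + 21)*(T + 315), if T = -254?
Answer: 655567/492 ≈ 1332.5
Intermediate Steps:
((-622 + 1867)/(-349 + 1825) + 21)*(T + 315) = ((-622 + 1867)/(-349 + 1825) + 21)*(-254 + 315) = (1245/1476 + 21)*61 = (1245*(1/1476) + 21)*61 = (415/492 + 21)*61 = (10747/492)*61 = 655567/492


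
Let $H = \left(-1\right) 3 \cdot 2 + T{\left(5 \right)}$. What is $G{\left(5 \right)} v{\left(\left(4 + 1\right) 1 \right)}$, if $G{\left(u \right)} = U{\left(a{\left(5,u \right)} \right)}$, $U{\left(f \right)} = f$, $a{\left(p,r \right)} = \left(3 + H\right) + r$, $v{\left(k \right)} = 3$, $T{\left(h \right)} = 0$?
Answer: $6$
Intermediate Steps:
$H = -6$ ($H = \left(-1\right) 3 \cdot 2 + 0 = \left(-3\right) 2 + 0 = -6 + 0 = -6$)
$a{\left(p,r \right)} = -3 + r$ ($a{\left(p,r \right)} = \left(3 - 6\right) + r = -3 + r$)
$G{\left(u \right)} = -3 + u$
$G{\left(5 \right)} v{\left(\left(4 + 1\right) 1 \right)} = \left(-3 + 5\right) 3 = 2 \cdot 3 = 6$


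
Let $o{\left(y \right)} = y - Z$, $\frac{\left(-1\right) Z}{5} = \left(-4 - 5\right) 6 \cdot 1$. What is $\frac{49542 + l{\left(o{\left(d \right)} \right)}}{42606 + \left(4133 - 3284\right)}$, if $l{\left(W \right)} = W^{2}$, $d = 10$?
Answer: $\frac{117142}{43455} \approx 2.6957$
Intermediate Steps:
$Z = 270$ ($Z = - 5 \left(-4 - 5\right) 6 \cdot 1 = - 5 \left(-9\right) 6 \cdot 1 = - 5 \left(\left(-54\right) 1\right) = \left(-5\right) \left(-54\right) = 270$)
$o{\left(y \right)} = -270 + y$ ($o{\left(y \right)} = y - 270 = -270 + y$)
$\frac{49542 + l{\left(o{\left(d \right)} \right)}}{42606 + \left(4133 - 3284\right)} = \frac{49542 + \left(-270 + 10\right)^{2}}{42606 + \left(4133 - 3284\right)} = \frac{49542 + \left(-260\right)^{2}}{42606 + \left(4133 - 3284\right)} = \frac{49542 + 67600}{42606 + 849} = \frac{117142}{43455}$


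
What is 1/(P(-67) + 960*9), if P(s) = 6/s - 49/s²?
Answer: 4489/38784509 ≈ 0.00011574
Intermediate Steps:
P(s) = -49/s² + 6/s (P(s) = 6/s - 49/s² = -49/s² + 6/s)
1/(P(-67) + 960*9) = 1/((-49 + 6*(-67))/(-67)² + 960*9) = 1/((-49 - 402)/4489 + 8640) = 1/((1/4489)*(-451) + 8640) = 1/(-451/4489 + 8640) = 1/(38784509/4489) = 4489/38784509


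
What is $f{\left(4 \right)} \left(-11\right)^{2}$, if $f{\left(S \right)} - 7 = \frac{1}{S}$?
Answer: $\frac{3509}{4} \approx 877.25$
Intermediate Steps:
$f{\left(S \right)} = 7 + \frac{1}{S}$
$f{\left(4 \right)} \left(-11\right)^{2} = \left(7 + \frac{1}{4}\right) \left(-11\right)^{2} = \left(7 + \frac{1}{4}\right) 121 = \frac{29}{4} \cdot 121 = \frac{3509}{4}$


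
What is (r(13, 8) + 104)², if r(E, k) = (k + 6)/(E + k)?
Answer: 98596/9 ≈ 10955.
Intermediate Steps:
r(E, k) = (6 + k)/(E + k)
(r(13, 8) + 104)² = ((6 + 8)/(13 + 8) + 104)² = (14/21 + 104)² = ((1/21)*14 + 104)² = (⅔ + 104)² = (314/3)² = 98596/9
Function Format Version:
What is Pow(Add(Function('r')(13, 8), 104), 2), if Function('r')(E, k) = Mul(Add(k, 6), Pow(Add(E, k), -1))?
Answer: Rational(98596, 9) ≈ 10955.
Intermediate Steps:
Function('r')(E, k) = Mul(Pow(Add(E, k), -1), Add(6, k)) (Function('r')(E, k) = Mul(Add(6, k), Pow(Add(E, k), -1)) = Mul(Pow(Add(E, k), -1), Add(6, k)))
Pow(Add(Function('r')(13, 8), 104), 2) = Pow(Add(Mul(Pow(Add(13, 8), -1), Add(6, 8)), 104), 2) = Pow(Add(Mul(Pow(21, -1), 14), 104), 2) = Pow(Add(Mul(Rational(1, 21), 14), 104), 2) = Pow(Add(Rational(2, 3), 104), 2) = Pow(Rational(314, 3), 2) = Rational(98596, 9)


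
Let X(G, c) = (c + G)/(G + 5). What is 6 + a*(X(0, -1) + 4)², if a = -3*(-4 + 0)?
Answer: 4482/25 ≈ 179.28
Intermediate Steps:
X(G, c) = (G + c)/(5 + G)
a = 12 (a = -3*(-4) = 12)
6 + a*(X(0, -1) + 4)² = 6 + 12*((0 - 1)/(5 + 0) + 4)² = 6 + 12*(-1/5 + 4)² = 6 + 12*((⅕)*(-1) + 4)² = 6 + 12*(-⅕ + 4)² = 6 + 12*(19/5)² = 6 + 12*(361/25) = 6 + 4332/25 = 4482/25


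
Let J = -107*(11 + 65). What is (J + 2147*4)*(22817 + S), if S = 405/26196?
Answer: 22713152406/2183 ≈ 1.0405e+7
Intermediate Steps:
J = -8132 (J = -107*76 = -8132)
S = 135/8732 (S = 405*(1/26196) = 135/8732 ≈ 0.015460)
(J + 2147*4)*(22817 + S) = (-8132 + 2147*4)*(22817 + 135/8732) = (-8132 + 8588)*(199238179/8732) = 456*(199238179/8732) = 22713152406/2183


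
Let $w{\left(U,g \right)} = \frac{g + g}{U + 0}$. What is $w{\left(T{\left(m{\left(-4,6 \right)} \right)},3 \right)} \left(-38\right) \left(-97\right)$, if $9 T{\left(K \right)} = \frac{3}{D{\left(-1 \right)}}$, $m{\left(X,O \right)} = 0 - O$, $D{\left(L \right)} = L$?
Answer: $-66348$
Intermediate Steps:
$m{\left(X,O \right)} = - O$
$T{\left(K \right)} = - \frac{1}{3}$ ($T{\left(K \right)} = \frac{3 \frac{1}{-1}}{9} = \frac{3 \left(-1\right)}{9} = \frac{1}{9} \left(-3\right) = - \frac{1}{3}$)
$w{\left(U,g \right)} = \frac{2 g}{U}$
$w{\left(T{\left(m{\left(-4,6 \right)} \right)},3 \right)} \left(-38\right) \left(-97\right) = 2 \cdot 3 \frac{1}{- \frac{1}{3}} \left(-38\right) \left(-97\right) = 2 \cdot 3 \left(-3\right) \left(-38\right) \left(-97\right) = \left(-18\right) \left(-38\right) \left(-97\right) = 684 \left(-97\right) = -66348$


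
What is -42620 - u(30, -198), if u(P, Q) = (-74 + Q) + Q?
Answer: -42150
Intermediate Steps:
u(P, Q) = -74 + 2*Q
-42620 - u(30, -198) = -42620 - (-74 + 2*(-198)) = -42620 - (-74 - 396) = -42620 - 1*(-470) = -42620 + 470 = -42150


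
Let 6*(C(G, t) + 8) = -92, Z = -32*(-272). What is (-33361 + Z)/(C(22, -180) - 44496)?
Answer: 73971/133558 ≈ 0.55385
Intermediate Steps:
Z = 8704
C(G, t) = -70/3 (C(G, t) = -8 + (⅙)*(-92) = -8 - 46/3 = -70/3)
(-33361 + Z)/(C(22, -180) - 44496) = (-33361 + 8704)/(-70/3 - 44496) = -24657/(-133558/3) = -24657*(-3/133558) = 73971/133558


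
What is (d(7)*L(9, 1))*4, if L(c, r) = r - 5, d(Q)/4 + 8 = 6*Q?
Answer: -2176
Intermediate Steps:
d(Q) = -32 + 24*Q (d(Q) = -32 + 4*(6*Q) = -32 + 24*Q)
L(c, r) = -5 + r
(d(7)*L(9, 1))*4 = ((-32 + 24*7)*(-5 + 1))*4 = ((-32 + 168)*(-4))*4 = (136*(-4))*4 = -544*4 = -2176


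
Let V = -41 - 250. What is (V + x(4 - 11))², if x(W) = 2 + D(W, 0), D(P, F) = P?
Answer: 87616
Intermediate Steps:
x(W) = 2 + W
V = -291
(V + x(4 - 11))² = (-291 + (2 + (4 - 11)))² = (-291 + (2 - 7))² = (-291 - 5)² = (-296)² = 87616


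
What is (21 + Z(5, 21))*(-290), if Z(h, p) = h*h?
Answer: -13340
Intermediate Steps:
Z(h, p) = h²
(21 + Z(5, 21))*(-290) = (21 + 5²)*(-290) = (21 + 25)*(-290) = 46*(-290) = -13340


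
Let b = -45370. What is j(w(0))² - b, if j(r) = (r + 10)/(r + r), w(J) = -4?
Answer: 725929/16 ≈ 45371.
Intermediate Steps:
j(r) = (10 + r)/(2*r) (j(r) = (10 + r)/((2*r)) = (10 + r)*(1/(2*r)) = (10 + r)/(2*r))
j(w(0))² - b = ((½)*(10 - 4)/(-4))² - 1*(-45370) = ((½)*(-¼)*6)² + 45370 = (-¾)² + 45370 = 9/16 + 45370 = 725929/16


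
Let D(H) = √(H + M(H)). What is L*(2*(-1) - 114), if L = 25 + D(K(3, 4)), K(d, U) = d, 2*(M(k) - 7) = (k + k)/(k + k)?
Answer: -2900 - 58*√42 ≈ -3275.9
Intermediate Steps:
M(k) = 15/2 (M(k) = 7 + ((k + k)/(k + k))/2 = 7 + ((2*k)/((2*k)))/2 = 7 + ((2*k)*(1/(2*k)))/2 = 7 + (½)*1 = 7 + ½ = 15/2)
D(H) = √(15/2 + H) (D(H) = √(H + 15/2) = √(15/2 + H))
L = 25 + √42/2 (L = 25 + √(30 + 4*3)/2 = 25 + √(30 + 12)/2 = 25 + √42/2 ≈ 28.240)
L*(2*(-1) - 114) = (25 + √42/2)*(2*(-1) - 114) = (25 + √42/2)*(-2 - 114) = (25 + √42/2)*(-116) = -2900 - 58*√42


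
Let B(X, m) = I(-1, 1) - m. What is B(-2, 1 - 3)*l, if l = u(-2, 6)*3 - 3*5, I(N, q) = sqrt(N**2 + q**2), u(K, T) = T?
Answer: 6 + 3*sqrt(2) ≈ 10.243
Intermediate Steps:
B(X, m) = sqrt(2) - m (B(X, m) = sqrt((-1)**2 + 1**2) - m = sqrt(1 + 1) - m = sqrt(2) - m)
l = 3 (l = 6*3 - 3*5 = 18 - 15 = 3)
B(-2, 1 - 3)*l = (sqrt(2) - (1 - 3))*3 = (sqrt(2) - 1*(-2))*3 = (sqrt(2) + 2)*3 = (2 + sqrt(2))*3 = 6 + 3*sqrt(2)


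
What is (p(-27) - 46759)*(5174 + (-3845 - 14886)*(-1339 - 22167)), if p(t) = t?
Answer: -20599691463160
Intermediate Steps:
(p(-27) - 46759)*(5174 + (-3845 - 14886)*(-1339 - 22167)) = (-27 - 46759)*(5174 + (-3845 - 14886)*(-1339 - 22167)) = -46786*(5174 - 18731*(-23506)) = -46786*(5174 + 440290886) = -46786*440296060 = -20599691463160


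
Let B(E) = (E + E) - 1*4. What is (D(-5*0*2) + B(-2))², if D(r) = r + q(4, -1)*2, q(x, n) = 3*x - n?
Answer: 324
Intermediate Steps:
q(x, n) = -n + 3*x
D(r) = 26 + r (D(r) = r + (-1*(-1) + 3*4)*2 = r + (1 + 12)*2 = r + 13*2 = r + 26 = 26 + r)
B(E) = -4 + 2*E (B(E) = 2*E - 4 = -4 + 2*E)
(D(-5*0*2) + B(-2))² = ((26 - 5*0*2) + (-4 + 2*(-2)))² = ((26 + 0*2) + (-4 - 4))² = ((26 + 0) - 8)² = (26 - 8)² = 18² = 324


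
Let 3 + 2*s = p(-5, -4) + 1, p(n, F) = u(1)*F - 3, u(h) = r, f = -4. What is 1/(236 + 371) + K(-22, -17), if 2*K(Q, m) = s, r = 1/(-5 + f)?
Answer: -24851/21852 ≈ -1.1372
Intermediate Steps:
r = -⅑ (r = 1/(-5 - 4) = 1/(-9) = -⅑ ≈ -0.11111)
u(h) = -⅑
p(n, F) = -3 - F/9 (p(n, F) = -F/9 - 3 = -3 - F/9)
s = -41/18 (s = -3/2 + ((-3 - ⅑*(-4)) + 1)/2 = -3/2 + ((-3 + 4/9) + 1)/2 = -3/2 + (-23/9 + 1)/2 = -3/2 + (½)*(-14/9) = -3/2 - 7/9 = -41/18 ≈ -2.2778)
K(Q, m) = -41/36 (K(Q, m) = (½)*(-41/18) = -41/36)
1/(236 + 371) + K(-22, -17) = 1/(236 + 371) - 41/36 = 1/607 - 41/36 = -24851/21852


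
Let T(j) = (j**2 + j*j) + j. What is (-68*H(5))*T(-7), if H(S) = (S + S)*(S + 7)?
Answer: -742560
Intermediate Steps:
H(S) = 2*S*(7 + S) (H(S) = (2*S)*(7 + S) = 2*S*(7 + S))
T(j) = j + 2*j**2 (T(j) = (j**2 + j**2) + j = 2*j**2 + j = j + 2*j**2)
(-68*H(5))*T(-7) = (-136*5*(7 + 5))*(-7*(1 + 2*(-7))) = (-136*5*12)*(-7*(1 - 14)) = (-68*120)*(-7*(-13)) = -8160*91 = -742560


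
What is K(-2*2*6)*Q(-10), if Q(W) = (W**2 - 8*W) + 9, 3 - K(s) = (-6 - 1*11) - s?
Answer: -756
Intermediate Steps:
K(s) = 20 + s (K(s) = 3 - ((-6 - 1*11) - s) = 3 - ((-6 - 11) - s) = 3 - (-17 - s) = 3 + (17 + s) = 20 + s)
Q(W) = 9 + W**2 - 8*W
K(-2*2*6)*Q(-10) = (20 - 2*2*6)*(9 + (-10)**2 - 8*(-10)) = (20 - 4*6)*(9 + 100 + 80) = (20 - 24)*189 = -4*189 = -756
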